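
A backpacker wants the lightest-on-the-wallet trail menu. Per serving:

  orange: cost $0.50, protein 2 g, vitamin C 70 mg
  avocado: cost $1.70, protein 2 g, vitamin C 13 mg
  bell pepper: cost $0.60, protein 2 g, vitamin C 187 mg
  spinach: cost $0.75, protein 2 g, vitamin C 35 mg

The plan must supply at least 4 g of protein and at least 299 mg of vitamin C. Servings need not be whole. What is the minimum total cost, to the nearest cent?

$1.14

This is a tiny linear program; its minimum lies at a vertex of the feasible set. List the vertices and price them.
orange only: max(4/2, 299/70) = 4.271 servings → $2.14.
avocado only: max(4/2, 299/13) = 23 servings → $39.10.
bell pepper only: max(4/2, 299/187) = 2 servings → $1.20.
spinach only: max(4/2, 299/35) = 8.543 servings → $6.41.
orange + avocado: intersection lies outside the first quadrant.
orange + bell pepper with both tight: 0.641 servings and 1.359 servings → $1.14.
orange + spinach: the both-tight solution has a negative serving — not a feasible corner.
avocado + bell pepper with both tight: 0.431 servings and 1.569 servings → $1.67.
avocado + spinach: intersection lies outside the first quadrant.
bell pepper + spinach with both tight: 1.507 servings and 0.4934 servings → $1.27.
The minimum over all feasible corners is $1.14.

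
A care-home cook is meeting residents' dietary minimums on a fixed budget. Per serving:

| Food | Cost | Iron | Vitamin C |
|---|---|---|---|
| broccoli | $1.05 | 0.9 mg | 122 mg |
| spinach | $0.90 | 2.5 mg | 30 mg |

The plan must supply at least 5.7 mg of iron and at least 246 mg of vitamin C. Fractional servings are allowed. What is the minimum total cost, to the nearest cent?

broccoli only: max(5.7/0.9, 246/122) = 6.333 servings → $6.65.
spinach only: max(5.7/2.5, 246/30) = 8.2 servings → $7.38.
broccoli + spinach with both tight: 1.597 servings and 1.705 servings → $3.21.
Cheapest feasible corner: $3.21.

$3.21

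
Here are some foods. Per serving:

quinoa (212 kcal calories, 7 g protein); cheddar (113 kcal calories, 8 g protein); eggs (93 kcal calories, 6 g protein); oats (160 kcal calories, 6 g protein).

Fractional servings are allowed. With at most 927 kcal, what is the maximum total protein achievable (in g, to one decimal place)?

Protein per kcal: cheddar 0.0708, eggs 0.06452, oats 0.0375, quinoa 0.03302.
With no serving limits, spend the whole calories allowance on cheddar: 927 kcal / 113 kcal × 8 g = 65.6 g.

65.6 g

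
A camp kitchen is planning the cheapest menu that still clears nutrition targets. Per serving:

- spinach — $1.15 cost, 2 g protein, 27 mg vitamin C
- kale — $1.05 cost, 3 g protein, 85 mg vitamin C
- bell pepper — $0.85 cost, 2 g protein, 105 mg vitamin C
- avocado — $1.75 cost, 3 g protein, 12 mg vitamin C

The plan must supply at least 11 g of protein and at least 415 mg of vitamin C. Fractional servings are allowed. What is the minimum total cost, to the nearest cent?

spinach only: max(11/2, 415/27) = 15.37 servings → $17.68.
kale only: max(11/3, 415/85) = 4.882 servings → $5.13.
bell pepper only: max(11/2, 415/105) = 5.5 servings → $4.67.
avocado only: max(11/3, 415/12) = 34.58 servings → $60.52.
spinach + kale: the both-tight solution has a negative serving — not a feasible corner.
spinach + bell pepper with both tight: 2.083 servings and 3.417 servings → $5.30.
spinach + avocado with both targets exact would need a negative amount; discard.
kale + bell pepper with both tight: 2.241 servings and 2.138 servings → $4.17.
kale + avocado with both targets exact would need a negative amount; discard.
bell pepper + avocado with both tight: 3.825 servings and 1.117 servings → $5.21.
So the least-cost plan costs $4.17.

$4.17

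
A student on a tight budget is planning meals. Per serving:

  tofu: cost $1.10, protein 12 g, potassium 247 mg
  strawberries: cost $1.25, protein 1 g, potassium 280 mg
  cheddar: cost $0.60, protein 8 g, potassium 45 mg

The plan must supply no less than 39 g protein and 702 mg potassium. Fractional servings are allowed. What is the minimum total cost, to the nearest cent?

Minimising a linear cost over {protein ≥ 39, potassium ≥ 702, servings ≥ 0} — the optimum is at a vertex, using one or two foods.
tofu only: max(39/12, 702/247) = 3.25 servings → $3.58.
strawberries only: max(39/1, 702/280) = 39 servings → $48.75.
cheddar only: max(39/8, 702/45) = 15.6 servings → $9.36.
tofu + strawberries with both targets exact would need a negative amount; discard.
tofu + cheddar with both tight: 2.689 servings and 0.8419 servings → $3.46.
strawberries + cheddar with both tight: 1.759 servings and 4.655 servings → $4.99.
Cheapest feasible corner: $3.46.

$3.46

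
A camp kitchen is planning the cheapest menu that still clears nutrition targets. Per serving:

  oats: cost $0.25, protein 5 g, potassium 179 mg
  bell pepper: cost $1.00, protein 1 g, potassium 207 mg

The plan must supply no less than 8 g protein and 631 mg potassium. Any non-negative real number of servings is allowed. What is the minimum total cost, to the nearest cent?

$0.88

The cheapest plan sits at a corner of the feasible region — with two constraints it uses at most two foods.
oats only: max(8/5, 631/179) = 3.525 servings → $0.88.
bell pepper only: max(8/1, 631/207) = 8 servings → $8.00.
oats + bell pepper with both tight: 1.197 servings and 2.013 servings → $2.31.
So the least-cost plan costs $0.88.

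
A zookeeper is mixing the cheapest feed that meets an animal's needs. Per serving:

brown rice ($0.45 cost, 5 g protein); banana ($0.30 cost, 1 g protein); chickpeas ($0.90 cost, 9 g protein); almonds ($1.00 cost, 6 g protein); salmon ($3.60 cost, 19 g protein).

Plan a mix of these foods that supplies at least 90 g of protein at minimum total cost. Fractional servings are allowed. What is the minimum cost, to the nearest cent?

Cost per g of protein: brown rice $0.0900, chickpeas $0.1000, almonds $0.1667, salmon $0.1895, banana $0.3000.
With no serving limits, use only brown rice: 90 g / 5 g = 18 servings × $0.45 = $8.10.

$8.10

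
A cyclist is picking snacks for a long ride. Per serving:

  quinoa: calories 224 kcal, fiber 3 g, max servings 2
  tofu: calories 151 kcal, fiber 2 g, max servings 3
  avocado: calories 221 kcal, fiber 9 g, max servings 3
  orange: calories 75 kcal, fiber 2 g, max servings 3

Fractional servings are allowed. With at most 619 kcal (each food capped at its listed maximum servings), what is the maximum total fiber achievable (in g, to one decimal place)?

25.2 g

Fiber per kcal: avocado 0.04072, orange 0.02667, quinoa 0.01339, tofu 0.01325.
Take 2.801 servings of avocado: uses 619 kcal, +25.2 g fiber (running total 25.2 g).
Filling greedily by fiber-per-kcal is optimal for one linear limit, giving 25.2 g.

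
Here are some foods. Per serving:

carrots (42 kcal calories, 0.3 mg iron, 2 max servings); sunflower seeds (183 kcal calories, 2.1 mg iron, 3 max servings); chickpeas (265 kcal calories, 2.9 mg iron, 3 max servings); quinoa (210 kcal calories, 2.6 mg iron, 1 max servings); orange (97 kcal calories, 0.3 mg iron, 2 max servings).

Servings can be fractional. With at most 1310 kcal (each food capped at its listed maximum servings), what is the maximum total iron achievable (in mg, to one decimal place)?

Iron per kcal: quinoa 0.01238, sunflower seeds 0.01148, chickpeas 0.01094, carrots 0.007143, orange 0.003093.
Take 1 serving of quinoa: uses 210 kcal, +2.6 mg iron (running total 2.6 mg).
Take 3 servings of sunflower seeds: uses 549 kcal, +6.3 mg iron (running total 8.9 mg).
Take 2.079 servings of chickpeas: uses 551 kcal, +6.0 mg iron (running total 14.9 mg).
Filling greedily by iron-per-kcal is optimal for one linear limit, giving 14.9 mg.

14.9 mg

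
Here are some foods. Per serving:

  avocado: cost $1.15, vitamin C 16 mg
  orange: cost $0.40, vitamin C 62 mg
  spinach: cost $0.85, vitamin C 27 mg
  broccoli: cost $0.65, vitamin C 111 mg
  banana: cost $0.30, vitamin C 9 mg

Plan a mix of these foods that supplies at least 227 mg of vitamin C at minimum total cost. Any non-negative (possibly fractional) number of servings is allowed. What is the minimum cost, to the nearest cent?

Cost per mg of vitamin C: broccoli $0.0059, orange $0.0065, spinach $0.0315, banana $0.0333, avocado $0.0719.
With no serving limits, use only broccoli: 227 mg / 111 mg = 2.045 servings × $0.65 = $1.33.

$1.33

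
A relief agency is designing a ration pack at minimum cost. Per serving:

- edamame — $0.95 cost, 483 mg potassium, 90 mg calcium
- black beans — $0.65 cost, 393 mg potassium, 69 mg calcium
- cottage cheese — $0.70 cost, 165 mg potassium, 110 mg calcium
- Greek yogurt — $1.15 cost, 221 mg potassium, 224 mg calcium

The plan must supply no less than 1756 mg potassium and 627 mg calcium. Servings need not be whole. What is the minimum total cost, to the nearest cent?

$4.25

Two binding constraints pin down two serving amounts, so the optimal mix uses at most two foods. The candidates are each food alone (scaled to the tighter of potassium/calcium) and each pair with both constraints tight.
edamame only: max(1756/483, 627/90) = 6.967 servings → $6.62.
black beans only: max(1756/393, 627/69) = 9.087 servings → $5.91.
cottage cheese only: max(1756/165, 627/110) = 10.64 servings → $7.45.
Greek yogurt only: max(1756/221, 627/224) = 7.946 servings → $9.14.
edamame + black beans with both targets exact would need a negative amount; discard.
edamame + cottage cheese with both tight: 2.343 servings and 3.783 servings → $4.87.
edamame + Greek yogurt with both tight: 2.885 servings and 1.64 servings → $4.63.
black beans + cottage cheese with both tight: 2.817 servings and 3.933 servings → $4.58.
black beans + Greek yogurt with both tight: 3.501 servings and 1.721 servings → $4.25.
cottage cheese + Greek yogurt with both targets exact would need a negative amount; discard.
So the least-cost plan costs $4.25.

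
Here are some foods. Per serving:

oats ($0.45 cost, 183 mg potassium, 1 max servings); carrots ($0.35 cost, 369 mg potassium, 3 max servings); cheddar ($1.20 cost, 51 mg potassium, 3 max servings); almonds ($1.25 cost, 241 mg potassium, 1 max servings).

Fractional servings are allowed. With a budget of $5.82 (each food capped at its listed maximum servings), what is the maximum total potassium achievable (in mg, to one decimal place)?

1661.5 mg

Potassium per dollar: carrots 1054, oats 406.7, almonds 192.8, cheddar 42.5.
Take 3 servings of carrots: spends $1.05, +1107.0 mg potassium (running total 1107.0 mg).
Take 1 serving of oats: spends $0.45, +183.0 mg potassium (running total 1290.0 mg).
Take 1 serving of almonds: spends $1.25, +241.0 mg potassium (running total 1531.0 mg).
Take 2.558 servings of cheddar: spends $3.07, +130.5 mg potassium (running total 1661.5 mg).
Greedy by best ratio exhausts the cost allowance optimally: 1661.5 mg.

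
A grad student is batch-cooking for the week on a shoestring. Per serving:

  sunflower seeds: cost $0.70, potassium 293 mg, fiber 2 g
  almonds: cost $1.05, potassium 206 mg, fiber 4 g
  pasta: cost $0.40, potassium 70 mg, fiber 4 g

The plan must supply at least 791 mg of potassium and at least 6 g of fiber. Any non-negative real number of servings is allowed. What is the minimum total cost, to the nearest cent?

This is a tiny linear program; its minimum lies at a vertex of the feasible set. List the vertices and price them.
sunflower seeds only: max(791/293, 6/2) = 3 servings → $2.10.
almonds only: max(791/206, 6/4) = 3.84 servings → $4.03.
pasta only: max(791/70, 6/4) = 11.3 servings → $4.52.
sunflower seeds + almonds with both tight: 2.537 servings and 0.2316 servings → $2.02.
sunflower seeds + pasta with both tight: 2.659 servings and 0.1705 servings → $1.93.
almonds + pasta with both targets exact would need a negative amount; discard.
So the least-cost plan costs $1.93.

$1.93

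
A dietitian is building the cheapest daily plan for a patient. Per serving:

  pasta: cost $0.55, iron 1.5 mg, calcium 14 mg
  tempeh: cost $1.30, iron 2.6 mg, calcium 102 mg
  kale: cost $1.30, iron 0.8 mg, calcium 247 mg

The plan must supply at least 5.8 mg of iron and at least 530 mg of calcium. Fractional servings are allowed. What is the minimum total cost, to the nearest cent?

$4.13

Minimising a linear cost over {iron ≥ 5.8, calcium ≥ 530, servings ≥ 0} — the optimum is at a vertex, using one or two foods.
pasta only: max(5.8/1.5, 530/14) = 37.86 servings → $20.82.
tempeh only: max(5.8/2.6, 530/102) = 5.196 servings → $6.75.
kale only: max(5.8/0.8, 530/247) = 7.25 servings → $9.43.
pasta + tempeh with both targets exact would need a negative amount; discard.
pasta + kale with both tight: 2.807 servings and 1.987 servings → $4.13.
tempeh + kale with both tight: 1.799 servings and 1.403 servings → $4.16.
The minimum over all feasible corners is $4.13.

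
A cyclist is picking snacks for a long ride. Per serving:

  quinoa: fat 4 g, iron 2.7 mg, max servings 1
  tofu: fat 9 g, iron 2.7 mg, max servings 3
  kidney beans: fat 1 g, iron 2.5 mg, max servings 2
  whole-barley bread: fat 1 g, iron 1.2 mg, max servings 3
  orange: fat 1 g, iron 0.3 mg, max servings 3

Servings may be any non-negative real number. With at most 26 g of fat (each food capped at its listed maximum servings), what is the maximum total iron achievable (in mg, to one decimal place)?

16.4 mg

Iron per g fat: kidney beans 2.5, whole-barley bread 1.2, quinoa 0.675, tofu 0.3, orange 0.3.
Take 2 servings of kidney beans: uses 2 g fat, +5.0 mg iron (running total 5.0 mg).
Take 3 servings of whole-barley bread: uses 3 g fat, +3.6 mg iron (running total 8.6 mg).
Take 1 serving of quinoa: uses 4 g fat, +2.7 mg iron (running total 11.3 mg).
Take 1.889 servings of tofu: uses 17 g fat, +5.1 mg iron (running total 16.4 mg).
Greedy by best ratio exhausts the fat allowance optimally: 16.4 mg.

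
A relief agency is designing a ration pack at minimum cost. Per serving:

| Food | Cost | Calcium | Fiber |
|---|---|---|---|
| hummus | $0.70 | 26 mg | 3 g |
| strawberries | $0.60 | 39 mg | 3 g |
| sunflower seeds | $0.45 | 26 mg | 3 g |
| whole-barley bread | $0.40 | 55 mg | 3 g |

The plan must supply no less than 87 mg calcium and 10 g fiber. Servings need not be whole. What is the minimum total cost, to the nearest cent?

At the optimum either one food covers both requirements or two foods hit both targets exactly; no other combination can be cheaper.
hummus only: max(87/26, 10/3) = 3.346 servings → $2.34.
strawberries only: max(87/39, 10/3) = 3.333 servings → $2.00.
sunflower seeds only: max(87/26, 10/3) = 3.346 servings → $1.51.
whole-barley bread only: max(87/55, 10/3) = 3.333 servings → $1.33.
hummus + strawberries with both tight: 3.308 servings and 0.02564 servings → $2.33.
hummus + sunflower seeds (both tight): parallel constraints — no distinct corner.
hummus + whole-barley bread with both tight: 3.322 servings and 0.01149 servings → $2.33.
strawberries + sunflower seeds with both tight: 0.02564 servings and 3.308 servings → $1.50.
strawberries + whole-barley bread: intersection lies outside the first quadrant.
sunflower seeds + whole-barley bread with both tight: 3.322 servings and 0.01149 servings → $1.50.
So the least-cost plan costs $1.33.

$1.33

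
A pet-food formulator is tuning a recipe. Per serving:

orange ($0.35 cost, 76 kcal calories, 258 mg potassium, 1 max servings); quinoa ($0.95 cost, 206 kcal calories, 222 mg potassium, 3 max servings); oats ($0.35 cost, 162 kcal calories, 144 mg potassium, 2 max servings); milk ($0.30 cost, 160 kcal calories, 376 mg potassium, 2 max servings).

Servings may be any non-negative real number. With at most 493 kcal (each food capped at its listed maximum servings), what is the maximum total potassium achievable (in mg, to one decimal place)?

Potassium per kcal: orange 3.395, milk 2.35, quinoa 1.078, oats 0.8889.
Take 1 serving of orange: uses 76 kcal, +258.0 mg potassium (running total 258.0 mg).
Take 2 servings of milk: uses 320 kcal, +752.0 mg potassium (running total 1010.0 mg).
Take 0.4709 servings of quinoa: uses 97 kcal, +104.5 mg potassium (running total 1114.5 mg).
Filling greedily by potassium-per-kcal is optimal for one linear limit, giving 1114.5 mg.

1114.5 mg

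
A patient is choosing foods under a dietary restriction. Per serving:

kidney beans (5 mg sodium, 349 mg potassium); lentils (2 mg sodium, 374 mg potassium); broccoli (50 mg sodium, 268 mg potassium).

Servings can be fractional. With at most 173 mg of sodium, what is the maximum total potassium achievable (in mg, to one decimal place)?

32351.0 mg

Potassium per mg sodium: lentils 187, kidney beans 69.8, broccoli 5.36.
With no serving limits, spend the whole sodium allowance on lentils: 173 mg / 2 mg × 374 mg = 32351.0 mg.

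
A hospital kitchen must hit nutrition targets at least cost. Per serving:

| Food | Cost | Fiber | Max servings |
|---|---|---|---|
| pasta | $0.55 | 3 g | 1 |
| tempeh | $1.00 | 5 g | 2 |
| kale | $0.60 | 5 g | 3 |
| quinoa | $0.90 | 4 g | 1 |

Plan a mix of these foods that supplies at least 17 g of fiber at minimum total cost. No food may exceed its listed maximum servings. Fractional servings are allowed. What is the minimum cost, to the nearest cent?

Cost per g of fiber: kale $0.1200, pasta $0.1833, tempeh $0.2000, quinoa $0.2250.
Take 3 servings of kale: +15.0 g fiber for $1.80 (total $1.80, still need 2.0 g).
Take 0.6667 servings of pasta: +2.0 g fiber for $0.37 (total $2.17, still need 0.0 g).
Filling from the cheapest source first is optimal under one linear minimum: $2.17.

$2.17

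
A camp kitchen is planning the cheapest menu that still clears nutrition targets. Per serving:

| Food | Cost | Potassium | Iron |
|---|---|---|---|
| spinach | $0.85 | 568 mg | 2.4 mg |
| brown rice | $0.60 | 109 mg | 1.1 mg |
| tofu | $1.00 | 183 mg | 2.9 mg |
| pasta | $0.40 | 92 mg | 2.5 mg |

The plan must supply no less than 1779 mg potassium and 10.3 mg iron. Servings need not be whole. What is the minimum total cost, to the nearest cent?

$3.01

At the optimum either one food covers both requirements or two foods hit both targets exactly; no other combination can be cheaper.
spinach only: max(1779/568, 10.3/2.4) = 4.292 servings → $3.65.
brown rice only: max(1779/109, 10.3/1.1) = 16.32 servings → $9.79.
tofu only: max(1779/183, 10.3/2.9) = 9.721 servings → $9.72.
pasta only: max(1779/92, 10.3/2.5) = 19.34 servings → $7.73.
spinach + brown rice with both tight: 2.297 servings and 4.352 servings → $4.56.
spinach + tofu with both tight: 2.71 servings and 1.309 servings → $3.61.
spinach + pasta with both tight: 2.919 servings and 1.318 servings → $3.01.
brown rice + tofu with both targets exact would need a negative amount; discard.
brown rice + pasta with both targets exact would need a negative amount; discard.
tofu + pasta: intersection lies outside the first quadrant.
So the least-cost plan costs $3.01.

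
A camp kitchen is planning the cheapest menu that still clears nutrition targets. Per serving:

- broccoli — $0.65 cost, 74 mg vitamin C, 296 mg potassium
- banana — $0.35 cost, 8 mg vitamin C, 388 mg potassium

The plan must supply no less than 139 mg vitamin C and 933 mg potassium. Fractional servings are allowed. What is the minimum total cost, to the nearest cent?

Two binding constraints pin down two serving amounts, so the optimal mix uses at most two foods. The candidates are each food alone (scaled to the tighter of vitamin C/potassium) and each pair with both constraints tight.
broccoli only: max(139/74, 933/296) = 3.152 servings → $2.05.
banana only: max(139/8, 933/388) = 17.38 servings → $6.08.
broccoli + banana with both tight: 1.764 servings and 1.059 servings → $1.52.
So the least-cost plan costs $1.52.

$1.52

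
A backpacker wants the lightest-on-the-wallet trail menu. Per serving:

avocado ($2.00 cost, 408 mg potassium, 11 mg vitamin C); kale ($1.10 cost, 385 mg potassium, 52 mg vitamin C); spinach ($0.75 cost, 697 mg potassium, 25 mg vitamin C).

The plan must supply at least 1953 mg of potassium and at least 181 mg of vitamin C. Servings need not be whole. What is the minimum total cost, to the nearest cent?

$4.09

An LP optimum is at a vertex; with two nutrient constraints at most two foods are used. Check each candidate.
avocado only: max(1953/408, 181/11) = 16.45 servings → $32.91.
kale only: max(1953/385, 181/52) = 5.073 servings → $5.58.
spinach only: max(1953/697, 181/25) = 7.24 servings → $5.43.
avocado + kale with both tight: 1.877 servings and 3.084 servings → $7.15.
avocado + spinach: the both-tight solution has a negative serving — not a feasible corner.
kale + spinach with both tight: 2.905 servings and 1.197 servings → $4.09.
Cheapest feasible corner: $4.09.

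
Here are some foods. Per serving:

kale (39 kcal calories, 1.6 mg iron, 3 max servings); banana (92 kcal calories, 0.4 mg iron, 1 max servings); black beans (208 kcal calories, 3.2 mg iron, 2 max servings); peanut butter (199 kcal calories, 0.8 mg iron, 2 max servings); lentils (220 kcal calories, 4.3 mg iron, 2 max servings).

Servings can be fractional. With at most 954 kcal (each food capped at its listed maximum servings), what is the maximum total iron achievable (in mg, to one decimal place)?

19.5 mg

Iron per kcal: kale 0.04103, lentils 0.01955, black beans 0.01538, banana 0.004348, peanut butter 0.00402.
Take 3 servings of kale: uses 117 kcal, +4.8 mg iron (running total 4.8 mg).
Take 2 servings of lentils: uses 440 kcal, +8.6 mg iron (running total 13.4 mg).
Take 1.909 servings of black beans: uses 397 kcal, +6.1 mg iron (running total 19.5 mg).
Greedy by best ratio exhausts the calories allowance optimally: 19.5 mg.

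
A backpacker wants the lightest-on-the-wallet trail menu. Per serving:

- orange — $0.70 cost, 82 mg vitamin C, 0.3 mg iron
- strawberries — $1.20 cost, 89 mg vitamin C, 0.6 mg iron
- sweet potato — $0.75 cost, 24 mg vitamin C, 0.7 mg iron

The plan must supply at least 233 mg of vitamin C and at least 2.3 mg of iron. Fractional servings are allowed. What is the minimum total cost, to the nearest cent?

orange only: max(233/82, 2.3/0.3) = 7.667 servings → $5.37.
strawberries only: max(233/89, 2.3/0.6) = 3.833 servings → $4.60.
sweet potato only: max(233/24, 2.3/0.7) = 9.708 servings → $7.28.
orange + strawberries: the both-tight solution has a negative serving — not a feasible corner.
orange + sweet potato with both tight: 2.149 servings and 2.365 servings → $3.28.
strawberries + sweet potato with both tight: 2.253 servings and 1.355 servings → $3.72.
So the least-cost plan costs $3.28.

$3.28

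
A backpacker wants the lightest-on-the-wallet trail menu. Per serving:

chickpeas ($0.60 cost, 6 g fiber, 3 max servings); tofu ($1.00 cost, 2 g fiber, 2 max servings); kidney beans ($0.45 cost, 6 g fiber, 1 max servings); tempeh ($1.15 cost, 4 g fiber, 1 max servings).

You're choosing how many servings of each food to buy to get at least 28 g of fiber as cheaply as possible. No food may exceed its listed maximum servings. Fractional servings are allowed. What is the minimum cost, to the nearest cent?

Cost per g of fiber: kidney beans $0.0750, chickpeas $0.1000, tempeh $0.2875, tofu $0.5000.
Take 1 serving of kidney beans: +6.0 g fiber for $0.45 (total $0.45, still need 22.0 g).
Take 3 servings of chickpeas: +18.0 g fiber for $1.80 (total $2.25, still need 4.0 g).
Take 1 serving of tempeh: +4.0 g fiber for $1.15 (total $3.40, still need 0.0 g).
Greedy by cheapest-per-g is optimal for a single linear constraint, so the minimum cost is $3.40.

$3.40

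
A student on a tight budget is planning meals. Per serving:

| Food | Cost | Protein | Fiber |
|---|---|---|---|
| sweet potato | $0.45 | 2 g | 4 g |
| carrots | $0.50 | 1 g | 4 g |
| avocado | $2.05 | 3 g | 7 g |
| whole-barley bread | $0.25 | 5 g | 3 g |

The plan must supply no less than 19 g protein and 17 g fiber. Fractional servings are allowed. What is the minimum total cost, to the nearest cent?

At the optimum either one food covers both requirements or two foods hit both targets exactly; no other combination can be cheaper.
sweet potato only: max(19/2, 17/4) = 9.5 servings → $4.28.
carrots only: max(19/1, 17/4) = 19 servings → $9.50.
avocado only: max(19/3, 17/7) = 6.333 servings → $12.98.
whole-barley bread only: max(19/5, 17/3) = 5.667 servings → $1.42.
sweet potato + carrots with both targets exact would need a negative amount; discard.
sweet potato + avocado: intersection lies outside the first quadrant.
sweet potato + whole-barley bread with both tight: 2 servings and 3 servings → $1.65.
carrots + avocado: the both-tight solution has a negative serving — not a feasible corner.
carrots + whole-barley bread with both tight: 1.647 servings and 3.471 servings → $1.69.
avocado + whole-barley bread with both tight: 1.077 servings and 3.154 servings → $3.00.
Cheapest feasible corner: $1.42.

$1.42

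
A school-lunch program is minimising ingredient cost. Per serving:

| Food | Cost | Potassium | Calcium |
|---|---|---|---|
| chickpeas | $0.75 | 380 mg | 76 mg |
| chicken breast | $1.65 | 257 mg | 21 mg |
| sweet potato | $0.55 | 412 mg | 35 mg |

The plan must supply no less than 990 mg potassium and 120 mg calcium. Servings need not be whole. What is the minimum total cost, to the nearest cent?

With two linear requirements the optimum uses one or two foods; enumerate the corners.
chickpeas only: max(990/380, 120/76) = 2.605 servings → $1.95.
chicken breast only: max(990/257, 120/21) = 5.714 servings → $9.43.
sweet potato only: max(990/412, 120/35) = 3.429 servings → $1.89.
chickpeas + chicken breast with both tight: 0.87 servings and 2.566 servings → $4.89.
chickpeas + sweet potato with both tight: 0.8211 servings and 1.646 servings → $1.52.
chicken breast + sweet potato: the both-tight solution has a negative serving — not a feasible corner.
So the least-cost plan costs $1.52.

$1.52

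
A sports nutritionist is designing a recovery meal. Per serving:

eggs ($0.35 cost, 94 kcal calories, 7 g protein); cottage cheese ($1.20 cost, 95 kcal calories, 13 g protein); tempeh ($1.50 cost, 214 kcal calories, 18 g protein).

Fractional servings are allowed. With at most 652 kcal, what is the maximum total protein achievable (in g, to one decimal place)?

Protein per kcal: cottage cheese 0.1368, tempeh 0.08411, eggs 0.07447.
With no serving limits, spend the whole calories allowance on cottage cheese: 652 kcal / 95 kcal × 13 g = 89.2 g.

89.2 g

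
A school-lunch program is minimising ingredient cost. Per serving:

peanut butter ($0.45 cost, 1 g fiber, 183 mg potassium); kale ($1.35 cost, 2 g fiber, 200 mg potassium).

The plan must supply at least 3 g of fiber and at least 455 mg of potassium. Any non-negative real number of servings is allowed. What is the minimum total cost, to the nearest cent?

$1.35

A basic optimal solution has at most two foods positive. Try each food alone and each pair with both targets met exactly.
peanut butter only: max(3/1, 455/183) = 3 servings → $1.35.
kale only: max(3/2, 455/200) = 2.275 servings → $3.07.
peanut butter + kale with both tight: 1.867 servings and 0.5663 servings → $1.60.
The minimum over all feasible corners is $1.35.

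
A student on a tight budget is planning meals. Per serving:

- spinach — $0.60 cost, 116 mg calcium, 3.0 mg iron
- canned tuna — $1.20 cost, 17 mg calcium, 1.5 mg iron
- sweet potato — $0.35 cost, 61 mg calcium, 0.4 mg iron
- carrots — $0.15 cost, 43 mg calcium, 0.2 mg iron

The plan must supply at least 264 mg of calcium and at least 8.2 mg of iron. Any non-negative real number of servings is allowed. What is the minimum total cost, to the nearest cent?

Two binding constraints pin down two serving amounts, so the optimal mix uses at most two foods. The candidates are each food alone (scaled to the tighter of calcium/iron) and each pair with both constraints tight.
spinach only: max(264/116, 8.2/3.0) = 2.733 servings → $1.64.
canned tuna only: max(264/17, 8.2/1.5) = 15.53 servings → $18.64.
sweet potato only: max(264/61, 8.2/0.4) = 20.5 servings → $7.17.
carrots only: max(264/43, 8.2/0.2) = 41 servings → $6.15.
spinach + canned tuna with both tight: 2.086 servings and 1.294 servings → $2.80.
spinach + sweet potato: the both-tight solution has a negative serving — not a feasible corner.
spinach + carrots: the both-tight solution has a negative serving — not a feasible corner.
canned tuna + sweet potato with both tight: 4.659 servings and 3.03 servings → $6.65.
canned tuna + carrots with both tight: 4.907 servings and 4.2 servings → $6.52.
sweet potato + carrots: intersection lies outside the first quadrant.
Cheapest feasible corner: $1.64.

$1.64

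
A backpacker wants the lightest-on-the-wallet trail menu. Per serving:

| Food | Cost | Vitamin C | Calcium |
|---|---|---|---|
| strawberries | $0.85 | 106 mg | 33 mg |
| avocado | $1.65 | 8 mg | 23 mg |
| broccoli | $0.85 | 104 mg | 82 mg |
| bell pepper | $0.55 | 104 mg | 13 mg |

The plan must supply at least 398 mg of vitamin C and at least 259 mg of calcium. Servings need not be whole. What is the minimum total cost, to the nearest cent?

This is a tiny linear program; its minimum lies at a vertex of the feasible set. List the vertices and price them.
strawberries only: max(398/106, 259/33) = 7.848 servings → $6.67.
avocado only: max(398/8, 259/23) = 49.75 servings → $82.09.
broccoli only: max(398/104, 259/82) = 3.827 servings → $3.25.
bell pepper only: max(398/104, 259/13) = 19.92 servings → $10.96.
strawberries + avocado with both tight: 3.258 servings and 6.587 servings → $13.64.
strawberries + broccoli with both tight: 1.084 servings and 2.722 servings → $3.24.
strawberries + bell pepper with both targets exact would need a negative amount; discard.
avocado + broccoli: intersection lies outside the first quadrant.
avocado + bell pepper with both tight: 9.511 servings and 3.095 servings → $17.40.
broccoli + bell pepper with both tight: 3.033 servings and 0.7943 servings → $3.01.
So the least-cost plan costs $3.01.

$3.01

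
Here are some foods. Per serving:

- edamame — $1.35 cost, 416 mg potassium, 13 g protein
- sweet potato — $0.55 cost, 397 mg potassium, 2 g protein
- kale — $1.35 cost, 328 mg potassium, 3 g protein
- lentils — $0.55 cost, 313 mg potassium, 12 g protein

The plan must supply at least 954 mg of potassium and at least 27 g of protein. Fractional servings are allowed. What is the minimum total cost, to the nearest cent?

$1.57

The cheapest plan sits at a corner of the feasible region — with two constraints it uses at most two foods.
edamame only: max(954/416, 27/13) = 2.293 servings → $3.10.
sweet potato only: max(954/397, 27/2) = 13.5 servings → $7.42.
kale only: max(954/328, 27/3) = 9 servings → $12.15.
lentils only: max(954/313, 27/12) = 3.048 servings → $1.68.
edamame + sweet potato with both tight: 2.035 servings and 0.2703 servings → $2.90.
edamame + kale with both tight: 1.987 servings and 0.3879 servings → $3.21.
edamame + lentils with both targets exact would need a negative amount; discard.
sweet potato + kale with both targets exact would need a negative amount; discard.
sweet potato + lentils with both tight: 0.7243 servings and 2.129 servings → $1.57.
kale + lentils with both tight: 1 serving and 2 servings → $2.45.
The minimum over all feasible corners is $1.57.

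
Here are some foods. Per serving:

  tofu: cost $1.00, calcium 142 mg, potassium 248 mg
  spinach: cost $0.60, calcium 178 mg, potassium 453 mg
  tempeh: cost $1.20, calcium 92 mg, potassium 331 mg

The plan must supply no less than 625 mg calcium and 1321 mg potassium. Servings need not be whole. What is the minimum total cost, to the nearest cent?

$2.11

The cheapest plan sits at a corner of the feasible region — with two constraints it uses at most two foods.
tofu only: max(625/142, 1321/248) = 5.327 servings → $5.33.
spinach only: max(625/178, 1321/453) = 3.511 servings → $2.11.
tempeh only: max(625/92, 1321/331) = 6.793 servings → $8.15.
tofu + spinach with both tight: 2.378 servings and 1.614 servings → $3.35.
tofu + tempeh with both tight: 3.529 servings and 1.347 servings → $5.15.
spinach + tempeh: the both-tight solution has a negative serving — not a feasible corner.
So the least-cost plan costs $2.11.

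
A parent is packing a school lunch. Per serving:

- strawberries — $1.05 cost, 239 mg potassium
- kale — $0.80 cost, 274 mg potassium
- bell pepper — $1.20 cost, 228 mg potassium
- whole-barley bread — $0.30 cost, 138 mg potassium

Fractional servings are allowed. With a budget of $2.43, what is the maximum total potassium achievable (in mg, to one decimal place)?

Potassium per dollar: whole-barley bread 460, kale 342.5, strawberries 227.6, bell pepper 190.
With no serving limits, spend the whole cost allowance on whole-barley bread: $2.43 / $0.30 × 138 mg = 1117.8 mg.

1117.8 mg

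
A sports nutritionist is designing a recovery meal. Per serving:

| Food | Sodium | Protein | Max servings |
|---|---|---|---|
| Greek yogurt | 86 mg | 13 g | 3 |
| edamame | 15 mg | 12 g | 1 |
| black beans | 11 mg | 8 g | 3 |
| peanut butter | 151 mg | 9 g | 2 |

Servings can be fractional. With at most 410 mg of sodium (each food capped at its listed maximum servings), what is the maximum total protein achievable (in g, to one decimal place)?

Protein per mg sodium: edamame 0.8, black beans 0.7273, Greek yogurt 0.1512, peanut butter 0.0596.
Take 1 serving of edamame: uses 15 mg sodium, +12.0 g protein (running total 12.0 g).
Take 3 servings of black beans: uses 33 mg sodium, +24.0 g protein (running total 36.0 g).
Take 3 servings of Greek yogurt: uses 258 mg sodium, +39.0 g protein (running total 75.0 g).
Take 0.6887 servings of peanut butter: uses 104 mg sodium, +6.2 g protein (running total 81.2 g).
Greedy by best ratio exhausts the sodium allowance optimally: 81.2 g.

81.2 g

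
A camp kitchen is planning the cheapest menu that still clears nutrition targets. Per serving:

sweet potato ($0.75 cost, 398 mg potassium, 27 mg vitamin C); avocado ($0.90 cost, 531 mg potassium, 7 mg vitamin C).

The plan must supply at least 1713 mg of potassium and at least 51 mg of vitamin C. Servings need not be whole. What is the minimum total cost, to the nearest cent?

Minimising a linear cost over {potassium ≥ 1713, vitamin C ≥ 51, servings ≥ 0} — the optimum is at a vertex, using one or two foods.
sweet potato only: max(1713/398, 51/27) = 4.304 servings → $3.23.
avocado only: max(1713/531, 51/7) = 7.286 servings → $6.56.
sweet potato + avocado with both tight: 1.306 servings and 2.247 servings → $3.00.
So the least-cost plan costs $3.00.

$3.00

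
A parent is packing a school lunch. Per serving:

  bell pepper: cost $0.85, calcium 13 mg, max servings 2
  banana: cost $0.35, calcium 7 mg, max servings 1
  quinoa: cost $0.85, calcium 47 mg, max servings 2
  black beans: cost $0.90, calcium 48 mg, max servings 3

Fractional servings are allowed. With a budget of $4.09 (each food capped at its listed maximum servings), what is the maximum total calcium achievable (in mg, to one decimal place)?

221.5 mg

Calcium per dollar: quinoa 55.29, black beans 53.33, banana 20, bell pepper 15.29.
Take 2 servings of quinoa: spends $1.70, +94.0 mg calcium (running total 94.0 mg).
Take 2.656 servings of black beans: spends $2.39, +127.5 mg calcium (running total 221.5 mg).
Greedy by best ratio exhausts the cost allowance optimally: 221.5 mg.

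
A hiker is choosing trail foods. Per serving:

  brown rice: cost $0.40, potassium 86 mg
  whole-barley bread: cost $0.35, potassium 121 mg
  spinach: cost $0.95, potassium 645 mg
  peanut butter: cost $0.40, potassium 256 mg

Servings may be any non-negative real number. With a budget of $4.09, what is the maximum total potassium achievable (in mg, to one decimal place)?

2776.9 mg

Potassium per dollar: spinach 678.9, peanut butter 640, whole-barley bread 345.7, brown rice 215.
With no serving limits, spend the whole cost allowance on spinach: $4.09 / $0.95 × 645 mg = 2776.9 mg.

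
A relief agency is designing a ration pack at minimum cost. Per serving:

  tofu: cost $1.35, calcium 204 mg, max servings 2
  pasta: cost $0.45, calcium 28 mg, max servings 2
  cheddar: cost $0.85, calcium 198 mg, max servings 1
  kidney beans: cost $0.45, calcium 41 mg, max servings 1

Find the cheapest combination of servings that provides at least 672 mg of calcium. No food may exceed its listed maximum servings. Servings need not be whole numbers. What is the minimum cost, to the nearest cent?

Cost per mg of calcium: cheddar $0.0043, tofu $0.0066, kidney beans $0.0110, pasta $0.0161.
Take 1 serving of cheddar: +198.0 mg calcium for $0.85 (total $0.85, still need 474.0 mg).
Take 2 servings of tofu: +408.0 mg calcium for $2.70 (total $3.55, still need 66.0 mg).
Take 1 serving of kidney beans: +41.0 mg calcium for $0.45 (total $4.00, still need 25.0 mg).
Take 0.8929 servings of pasta: +25.0 mg calcium for $0.40 (total $4.40, still need 0.0 mg).
Filling from the cheapest source first is optimal under one linear minimum: $4.40.

$4.40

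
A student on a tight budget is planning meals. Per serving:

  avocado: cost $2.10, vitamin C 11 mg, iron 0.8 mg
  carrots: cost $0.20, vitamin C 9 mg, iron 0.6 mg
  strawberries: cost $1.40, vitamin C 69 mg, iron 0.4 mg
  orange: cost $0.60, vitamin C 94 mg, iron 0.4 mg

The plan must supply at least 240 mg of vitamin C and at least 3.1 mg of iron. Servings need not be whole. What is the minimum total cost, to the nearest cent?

$2.06

An LP optimum is at a vertex; with two nutrient constraints at most two foods are used. Check each candidate.
avocado only: max(240/11, 3.1/0.8) = 21.82 servings → $45.82.
carrots only: max(240/9, 3.1/0.6) = 26.67 servings → $5.33.
strawberries only: max(240/69, 3.1/0.4) = 7.75 servings → $10.85.
orange only: max(240/94, 3.1/0.4) = 7.75 servings → $4.65.
avocado + carrots: intersection lies outside the first quadrant.
avocado + strawberries with both tight: 2.321 servings and 3.108 servings → $9.23.
avocado + orange with both tight: 2.76 servings and 2.23 servings → $7.13.
carrots + strawberries with both tight: 3.119 servings and 3.071 servings → $4.92.
carrots + orange with both tight: 3.701 servings and 2.199 servings → $2.06.
strawberries + orange: the both-tight solution has a negative serving — not a feasible corner.
Cheapest feasible corner: $2.06.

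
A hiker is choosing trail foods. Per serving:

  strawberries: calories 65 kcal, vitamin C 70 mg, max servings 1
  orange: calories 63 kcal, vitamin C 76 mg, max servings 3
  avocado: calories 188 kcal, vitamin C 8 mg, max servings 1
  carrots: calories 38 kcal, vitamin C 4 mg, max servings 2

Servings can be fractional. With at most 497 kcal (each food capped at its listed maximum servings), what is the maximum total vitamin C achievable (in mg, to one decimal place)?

Vitamin C per kcal: orange 1.206, strawberries 1.077, carrots 0.1053, avocado 0.04255.
Take 3 servings of orange: uses 189 kcal, +228.0 mg vitamin C (running total 228.0 mg).
Take 1 serving of strawberries: uses 65 kcal, +70.0 mg vitamin C (running total 298.0 mg).
Take 2 servings of carrots: uses 76 kcal, +8.0 mg vitamin C (running total 306.0 mg).
Take 0.8883 servings of avocado: uses 167 kcal, +7.1 mg vitamin C (running total 313.1 mg).
Greedy by best ratio exhausts the calories allowance optimally: 313.1 mg.

313.1 mg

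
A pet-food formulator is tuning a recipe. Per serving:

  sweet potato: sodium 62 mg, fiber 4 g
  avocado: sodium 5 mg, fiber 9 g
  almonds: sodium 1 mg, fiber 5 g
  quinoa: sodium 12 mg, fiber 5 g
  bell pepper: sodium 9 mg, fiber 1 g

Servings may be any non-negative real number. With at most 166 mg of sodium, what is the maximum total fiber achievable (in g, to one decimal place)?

Fiber per mg sodium: almonds 5, avocado 1.8, quinoa 0.4167, bell pepper 0.1111, sweet potato 0.06452.
With no serving limits, spend the whole sodium allowance on almonds: 166 mg / 1 mg × 5 g = 830.0 g.

830.0 g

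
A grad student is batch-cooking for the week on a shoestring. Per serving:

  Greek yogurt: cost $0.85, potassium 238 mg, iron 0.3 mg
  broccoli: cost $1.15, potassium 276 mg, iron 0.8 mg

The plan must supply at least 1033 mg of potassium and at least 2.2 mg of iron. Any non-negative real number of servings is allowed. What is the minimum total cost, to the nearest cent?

$4.02

A basic optimal solution has at most two foods positive. Try each food alone and each pair with both targets met exactly.
Greek yogurt only: max(1033/238, 2.2/0.3) = 7.333 servings → $6.23.
broccoli only: max(1033/276, 2.2/0.8) = 3.743 servings → $4.30.
Greek yogurt + broccoli with both tight: 2.037 servings and 1.986 servings → $4.02.
The minimum over all feasible corners is $4.02.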